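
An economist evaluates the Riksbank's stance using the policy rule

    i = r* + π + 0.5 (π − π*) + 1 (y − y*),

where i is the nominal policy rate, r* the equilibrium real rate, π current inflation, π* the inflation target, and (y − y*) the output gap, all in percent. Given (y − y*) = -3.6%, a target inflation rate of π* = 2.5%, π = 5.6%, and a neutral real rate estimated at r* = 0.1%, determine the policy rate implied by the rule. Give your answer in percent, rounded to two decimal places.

3.65%

i = 0.1 + 5.6 + 0.5 × (5.6 − 2.5) + 1 × (-3.6)
   = 0.1 + 5.6 + 1.55 − 3.6 = 3.65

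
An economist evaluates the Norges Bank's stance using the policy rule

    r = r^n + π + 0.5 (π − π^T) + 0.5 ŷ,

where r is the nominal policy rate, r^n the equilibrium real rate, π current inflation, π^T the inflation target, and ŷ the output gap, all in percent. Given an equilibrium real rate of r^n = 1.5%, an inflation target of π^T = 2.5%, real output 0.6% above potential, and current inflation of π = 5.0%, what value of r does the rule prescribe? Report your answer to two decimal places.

Output 0.6% above potential → ŷ = 0.6.
r = 1.5 + 5.0 + 0.5 × (5.0 − 2.5) + 0.5 × 0.6
   = 1.5 + 5 + 1.25 + 0.3 = 8.05

8.05%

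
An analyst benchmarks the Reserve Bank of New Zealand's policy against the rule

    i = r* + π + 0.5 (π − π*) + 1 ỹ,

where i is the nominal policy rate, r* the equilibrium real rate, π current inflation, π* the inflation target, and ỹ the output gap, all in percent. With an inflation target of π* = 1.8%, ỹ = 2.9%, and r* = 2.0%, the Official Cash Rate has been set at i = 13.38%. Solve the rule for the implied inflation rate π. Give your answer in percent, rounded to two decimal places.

Collecting π: i = r* + (1 + 0.5) π − 0.5 π* + 1 ỹ
1.5 π = 13.38 − 2.0 + 0.5 × 1.8 − 1 × 2.9 = 9.38
π = 9.38 / 1.5 = 6.25

6.25%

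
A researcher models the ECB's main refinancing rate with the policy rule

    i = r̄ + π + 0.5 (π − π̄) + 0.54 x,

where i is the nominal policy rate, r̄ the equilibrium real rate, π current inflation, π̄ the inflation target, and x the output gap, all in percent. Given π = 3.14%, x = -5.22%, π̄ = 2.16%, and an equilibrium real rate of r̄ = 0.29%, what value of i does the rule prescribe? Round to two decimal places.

1.10%

i = 0.29 + 3.14 + 0.5 × (3.14 − 2.16) + 0.54 × (-5.22)
   = 0.29 + 3.14 + 0.49 − 2.8188 = 1.10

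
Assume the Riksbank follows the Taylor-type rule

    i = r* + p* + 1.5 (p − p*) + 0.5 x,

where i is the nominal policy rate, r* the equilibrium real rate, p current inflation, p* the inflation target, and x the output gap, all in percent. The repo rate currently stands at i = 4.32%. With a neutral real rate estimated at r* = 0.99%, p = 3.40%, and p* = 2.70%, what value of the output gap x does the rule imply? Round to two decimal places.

-0.84%

0.5 x = 4.32 − 0.99 − 2.70 − 1.5 × (3.40 − 2.70) = -0.42
x = -0.42 / 0.5 = -0.84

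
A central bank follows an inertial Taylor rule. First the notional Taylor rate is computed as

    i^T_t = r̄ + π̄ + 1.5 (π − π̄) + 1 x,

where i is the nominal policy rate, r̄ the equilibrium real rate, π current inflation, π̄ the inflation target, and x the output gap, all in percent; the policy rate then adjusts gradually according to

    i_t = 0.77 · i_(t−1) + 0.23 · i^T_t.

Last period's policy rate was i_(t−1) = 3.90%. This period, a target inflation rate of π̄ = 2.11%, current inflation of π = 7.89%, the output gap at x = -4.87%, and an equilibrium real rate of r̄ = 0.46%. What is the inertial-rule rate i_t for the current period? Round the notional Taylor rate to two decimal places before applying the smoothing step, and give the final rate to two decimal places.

i^T_t = 0.46 + 2.11 + 1.5 × (7.89 − 2.11) + 1 × (-4.87)
   = 0.46 + 2.11 + 8.67 − 4.87 = 6.37
i_t = 0.77 × 3.90 + 0.23 × 6.37 = 3.003 + 1.4651 = 4.47

4.47%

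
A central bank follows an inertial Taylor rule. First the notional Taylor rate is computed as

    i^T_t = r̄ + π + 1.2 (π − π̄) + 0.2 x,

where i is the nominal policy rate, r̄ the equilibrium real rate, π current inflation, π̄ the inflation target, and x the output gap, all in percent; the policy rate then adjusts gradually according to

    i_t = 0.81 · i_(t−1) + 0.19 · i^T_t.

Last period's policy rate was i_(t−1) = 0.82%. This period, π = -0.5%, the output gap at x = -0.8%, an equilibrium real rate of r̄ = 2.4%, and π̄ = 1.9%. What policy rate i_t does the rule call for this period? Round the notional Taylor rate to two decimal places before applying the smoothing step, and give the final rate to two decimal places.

i^T_t = 2.4 + (-0.5) + 1.2 × (-0.5 − 1.9) + 0.2 × (-0.8)
   = 2.4 − 0.5 − 2.88 − 0.16 = -1.14
i_t = 0.81 × 0.82 + 0.19 × (-1.14) = 0.6642 − 0.2166 = 0.45

0.45%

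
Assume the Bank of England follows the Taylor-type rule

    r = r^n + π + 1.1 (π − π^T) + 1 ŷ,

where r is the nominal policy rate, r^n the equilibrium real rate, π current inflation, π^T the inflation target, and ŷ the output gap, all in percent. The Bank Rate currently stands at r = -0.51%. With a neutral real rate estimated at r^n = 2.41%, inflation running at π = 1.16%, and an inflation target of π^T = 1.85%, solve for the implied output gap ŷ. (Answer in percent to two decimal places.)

1 ŷ = -0.51 − 2.41 − 1.16 − 1.1 × (1.16 − 1.85) = -3.321
ŷ = -3.321 / 1 = -3.32

-3.32%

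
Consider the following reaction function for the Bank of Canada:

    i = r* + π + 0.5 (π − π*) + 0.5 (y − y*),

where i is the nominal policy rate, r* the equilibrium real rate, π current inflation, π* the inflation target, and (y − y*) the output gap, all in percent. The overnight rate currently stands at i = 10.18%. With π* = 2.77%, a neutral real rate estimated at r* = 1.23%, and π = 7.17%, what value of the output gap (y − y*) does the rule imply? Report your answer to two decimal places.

-0.84%

0.5 (y − y*) = 10.18 − 1.23 − 7.17 − 0.5 × (7.17 − 2.77) = -0.42
(y − y*) = -0.42 / 0.5 = -0.84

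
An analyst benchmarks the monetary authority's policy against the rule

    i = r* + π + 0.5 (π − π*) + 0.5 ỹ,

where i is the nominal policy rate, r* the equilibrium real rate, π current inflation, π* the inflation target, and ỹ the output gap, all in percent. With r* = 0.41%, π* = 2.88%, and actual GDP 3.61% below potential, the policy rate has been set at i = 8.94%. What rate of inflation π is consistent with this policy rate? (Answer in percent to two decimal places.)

7.85%

Output 3.61% below potential → ỹ = -3.61.
Collecting π: i = r* + (1 + 0.5) π − 0.5 π* + 0.5 ỹ
1.5 π = 8.94 − 0.41 + 0.5 × 2.88 − 0.5 × (-3.61) = 11.775
π = 11.775 / 1.5 = 7.85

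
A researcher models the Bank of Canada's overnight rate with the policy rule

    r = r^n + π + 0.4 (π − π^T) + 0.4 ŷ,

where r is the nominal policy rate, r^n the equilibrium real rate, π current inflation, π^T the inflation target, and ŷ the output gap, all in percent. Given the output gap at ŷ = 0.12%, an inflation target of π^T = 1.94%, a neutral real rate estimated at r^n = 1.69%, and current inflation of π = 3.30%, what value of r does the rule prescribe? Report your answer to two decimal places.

r = 1.69 + 3.30 + 0.4 × (3.30 − 1.94) + 0.4 × 0.12
   = 1.69 + 3.3 + 0.544 + 0.048 = 5.58

5.58%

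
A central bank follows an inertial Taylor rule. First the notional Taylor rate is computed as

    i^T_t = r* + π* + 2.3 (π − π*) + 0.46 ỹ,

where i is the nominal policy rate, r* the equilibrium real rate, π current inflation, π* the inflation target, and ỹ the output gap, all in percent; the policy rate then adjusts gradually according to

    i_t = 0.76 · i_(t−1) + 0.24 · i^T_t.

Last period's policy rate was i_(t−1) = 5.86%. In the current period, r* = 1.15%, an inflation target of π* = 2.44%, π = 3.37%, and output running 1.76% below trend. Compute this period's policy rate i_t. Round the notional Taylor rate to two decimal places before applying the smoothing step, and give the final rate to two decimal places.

Output 1.76% below potential → ỹ = -1.76.
i^T_t = 1.15 + 2.44 + 2.3 × (3.37 − 2.44) + 0.46 × (-1.76)
   = 1.15 + 2.44 + 2.139 − 0.8096 = 4.92
i_t = 0.76 × 5.86 + 0.24 × 4.92 = 4.4536 + 1.1808 = 5.63

5.63%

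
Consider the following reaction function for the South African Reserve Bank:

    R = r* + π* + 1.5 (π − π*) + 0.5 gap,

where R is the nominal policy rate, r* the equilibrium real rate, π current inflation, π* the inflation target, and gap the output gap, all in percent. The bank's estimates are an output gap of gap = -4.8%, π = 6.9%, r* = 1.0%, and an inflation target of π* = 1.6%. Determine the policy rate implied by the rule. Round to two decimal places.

8.15%

R = 1.0 + 1.6 + 1.5 × (6.9 − 1.6) + 0.5 × (-4.8)
   = 1.0 + 1.6 + 7.95 − 2.4 = 8.15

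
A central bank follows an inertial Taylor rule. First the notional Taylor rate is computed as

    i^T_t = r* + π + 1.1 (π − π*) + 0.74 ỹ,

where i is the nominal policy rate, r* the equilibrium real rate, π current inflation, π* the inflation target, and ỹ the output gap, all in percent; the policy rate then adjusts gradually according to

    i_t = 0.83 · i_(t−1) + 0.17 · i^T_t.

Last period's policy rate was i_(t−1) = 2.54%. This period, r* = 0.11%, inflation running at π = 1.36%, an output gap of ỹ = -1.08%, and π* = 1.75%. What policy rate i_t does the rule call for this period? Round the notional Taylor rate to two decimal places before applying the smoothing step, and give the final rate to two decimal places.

2.15%

i^T_t = 0.11 + 1.36 + 1.1 × (1.36 − 1.75) + 0.74 × (-1.08)
   = 0.11 + 1.36 − 0.429 − 0.7992 = 0.24
i_t = 0.83 × 2.54 + 0.17 × 0.24 = 2.1082 + 0.0408 = 2.15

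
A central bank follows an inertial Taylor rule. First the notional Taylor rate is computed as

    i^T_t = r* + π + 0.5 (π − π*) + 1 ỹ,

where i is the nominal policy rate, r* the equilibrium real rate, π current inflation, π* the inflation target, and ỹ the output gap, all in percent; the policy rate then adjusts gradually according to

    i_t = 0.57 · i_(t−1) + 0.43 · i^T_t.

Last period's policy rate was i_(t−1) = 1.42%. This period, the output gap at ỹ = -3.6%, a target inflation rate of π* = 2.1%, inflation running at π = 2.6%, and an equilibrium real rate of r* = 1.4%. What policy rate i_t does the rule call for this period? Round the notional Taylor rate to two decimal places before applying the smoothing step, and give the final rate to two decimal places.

1.09%

i^T_t = 1.4 + 2.6 + 0.5 × (2.6 − 2.1) + 1 × (-3.6)
   = 1.4 + 2.6 + 0.25 − 3.6 = 0.65
i_t = 0.57 × 1.42 + 0.43 × 0.65 = 0.8094 + 0.2795 = 1.09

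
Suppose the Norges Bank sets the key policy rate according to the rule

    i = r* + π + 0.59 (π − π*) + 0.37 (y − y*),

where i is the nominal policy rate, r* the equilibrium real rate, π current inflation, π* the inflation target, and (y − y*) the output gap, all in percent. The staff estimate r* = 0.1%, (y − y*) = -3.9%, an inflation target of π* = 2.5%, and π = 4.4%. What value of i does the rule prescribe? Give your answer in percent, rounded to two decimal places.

i = 0.1 + 4.4 + 0.59 × (4.4 − 2.5) + 0.37 × (-3.9)
   = 0.1 + 4.4 + 1.121 − 1.443 = 4.18

4.18%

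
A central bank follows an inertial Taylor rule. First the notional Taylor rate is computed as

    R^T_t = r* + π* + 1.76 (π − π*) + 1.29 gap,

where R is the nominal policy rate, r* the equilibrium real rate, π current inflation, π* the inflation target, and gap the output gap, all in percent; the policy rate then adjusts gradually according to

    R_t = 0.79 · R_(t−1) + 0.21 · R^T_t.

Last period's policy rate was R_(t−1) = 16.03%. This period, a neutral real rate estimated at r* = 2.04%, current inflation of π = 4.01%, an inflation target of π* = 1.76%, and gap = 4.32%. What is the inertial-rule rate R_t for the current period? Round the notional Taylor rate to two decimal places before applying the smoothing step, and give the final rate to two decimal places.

R^T_t = 2.04 + 1.76 + 1.76 × (4.01 − 1.76) + 1.29 × 4.32
   = 2.04 + 1.76 + 3.96 + 5.5728 = 13.33
R_t = 0.79 × 16.03 + 0.21 × 13.33 = 12.6637 + 2.7993 = 15.46

15.46%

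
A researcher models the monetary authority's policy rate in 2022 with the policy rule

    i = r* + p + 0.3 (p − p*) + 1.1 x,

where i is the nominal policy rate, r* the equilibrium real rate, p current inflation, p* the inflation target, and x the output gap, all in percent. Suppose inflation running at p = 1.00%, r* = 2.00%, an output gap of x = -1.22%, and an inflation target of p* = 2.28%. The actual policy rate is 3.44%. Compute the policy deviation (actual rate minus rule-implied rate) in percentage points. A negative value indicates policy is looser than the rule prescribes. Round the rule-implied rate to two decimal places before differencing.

i = 2.00 + 1.00 + 0.3 × (1.00 − 2.28) + 1.1 × (-1.22)
   = 2.00 + 1 − 0.384 − 1.342 = 1.27
Deviation = 3.44 − 1.27 = 2.17 pp.

2.17 pp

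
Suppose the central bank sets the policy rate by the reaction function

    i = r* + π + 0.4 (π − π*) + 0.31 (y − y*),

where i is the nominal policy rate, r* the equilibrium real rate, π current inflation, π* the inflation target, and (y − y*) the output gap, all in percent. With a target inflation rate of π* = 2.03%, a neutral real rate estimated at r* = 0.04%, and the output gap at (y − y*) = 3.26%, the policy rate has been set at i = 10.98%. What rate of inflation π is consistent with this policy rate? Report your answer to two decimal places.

7.67%

Collecting π: i = r* + (1 + 0.4) π − 0.4 π* + 0.31 (y − y*)
1.4 π = 10.98 − 0.04 + 0.4 × 2.03 − 0.31 × 3.26 = 10.7414
π = 10.7414 / 1.4 = 7.67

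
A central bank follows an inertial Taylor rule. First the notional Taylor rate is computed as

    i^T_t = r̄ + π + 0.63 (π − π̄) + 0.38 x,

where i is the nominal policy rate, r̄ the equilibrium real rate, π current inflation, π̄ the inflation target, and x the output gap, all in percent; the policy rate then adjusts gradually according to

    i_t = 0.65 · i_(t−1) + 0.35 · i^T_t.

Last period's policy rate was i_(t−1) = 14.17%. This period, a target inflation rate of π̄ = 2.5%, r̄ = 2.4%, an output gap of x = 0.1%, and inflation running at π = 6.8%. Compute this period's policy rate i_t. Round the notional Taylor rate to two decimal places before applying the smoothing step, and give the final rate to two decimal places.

i^T_t = 2.4 + 6.8 + 0.63 × (6.8 − 2.5) + 0.38 × 0.1
   = 2.4 + 6.8 + 2.709 + 0.038 = 11.95
i_t = 0.65 × 14.17 + 0.35 × 11.95 = 9.2105 + 4.1825 = 13.39

13.39%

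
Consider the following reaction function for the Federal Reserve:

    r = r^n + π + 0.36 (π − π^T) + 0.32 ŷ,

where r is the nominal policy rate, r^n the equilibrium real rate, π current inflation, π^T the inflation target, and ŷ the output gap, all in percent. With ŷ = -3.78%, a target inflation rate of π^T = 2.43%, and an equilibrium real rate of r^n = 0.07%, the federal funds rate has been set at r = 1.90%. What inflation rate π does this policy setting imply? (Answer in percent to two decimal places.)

Collecting π: r = r^n + (1 + 0.36) π − 0.36 π^T + 0.32 ŷ
1.36 π = 1.90 − 0.07 + 0.36 × 2.43 − 0.32 × (-3.78) = 3.9144
π = 3.9144 / 1.36 = 2.88

2.88%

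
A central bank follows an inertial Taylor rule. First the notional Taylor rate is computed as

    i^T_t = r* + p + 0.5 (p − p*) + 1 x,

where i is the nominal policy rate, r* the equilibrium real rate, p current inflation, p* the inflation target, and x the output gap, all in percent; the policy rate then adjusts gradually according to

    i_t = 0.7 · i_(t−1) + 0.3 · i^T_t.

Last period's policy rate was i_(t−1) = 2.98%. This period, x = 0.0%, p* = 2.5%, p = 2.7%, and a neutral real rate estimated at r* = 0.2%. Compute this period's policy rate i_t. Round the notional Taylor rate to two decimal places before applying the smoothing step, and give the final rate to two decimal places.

2.99%

i^T_t = 0.2 + 2.7 + 0.5 × (2.7 − 2.5) + 1 × 0.0
   = 0.2 + 2.7 + 0.1 + 0 = 3.00
i_t = 0.7 × 2.98 + 0.3 × 3.00 = 2.086 + 0.9 = 2.99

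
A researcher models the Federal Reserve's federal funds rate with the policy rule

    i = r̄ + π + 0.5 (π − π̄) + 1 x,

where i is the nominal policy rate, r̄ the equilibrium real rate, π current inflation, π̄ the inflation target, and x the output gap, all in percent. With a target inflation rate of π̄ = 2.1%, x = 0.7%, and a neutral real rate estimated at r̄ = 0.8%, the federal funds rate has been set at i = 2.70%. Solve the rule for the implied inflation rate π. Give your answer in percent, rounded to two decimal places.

Collecting π: i = r̄ + (1 + 0.5) π − 0.5 π̄ + 1 x
1.5 π = 2.70 − 0.8 + 0.5 × 2.1 − 1 × 0.7 = 2.25
π = 2.25 / 1.5 = 1.50

1.50%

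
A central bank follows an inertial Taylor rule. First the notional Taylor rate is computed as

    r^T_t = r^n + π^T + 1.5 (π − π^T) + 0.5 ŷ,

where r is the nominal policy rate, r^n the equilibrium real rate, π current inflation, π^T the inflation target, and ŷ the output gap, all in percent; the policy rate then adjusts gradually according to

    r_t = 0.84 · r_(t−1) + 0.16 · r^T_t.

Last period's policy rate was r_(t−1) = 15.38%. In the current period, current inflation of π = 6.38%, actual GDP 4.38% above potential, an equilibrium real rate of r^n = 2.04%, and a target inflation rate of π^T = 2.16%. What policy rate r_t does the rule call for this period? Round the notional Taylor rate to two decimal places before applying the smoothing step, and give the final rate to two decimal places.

Output 4.38% above potential → ŷ = 4.38.
r^T_t = 2.04 + 2.16 + 1.5 × (6.38 − 2.16) + 0.5 × 4.38
   = 2.04 + 2.16 + 6.33 + 2.19 = 12.72
r_t = 0.84 × 15.38 + 0.16 × 12.72 = 12.9192 + 2.0352 = 14.95

14.95%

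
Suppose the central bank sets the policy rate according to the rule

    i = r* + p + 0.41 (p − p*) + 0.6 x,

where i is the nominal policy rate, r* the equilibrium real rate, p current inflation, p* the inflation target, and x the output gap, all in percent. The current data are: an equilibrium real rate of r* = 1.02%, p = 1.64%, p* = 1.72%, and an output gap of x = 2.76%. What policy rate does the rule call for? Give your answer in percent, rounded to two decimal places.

i = 1.02 + 1.64 + 0.41 × (1.64 − 1.72) + 0.6 × 2.76
   = 1.02 + 1.64 − 0.0328 + 1.656 = 4.28

4.28%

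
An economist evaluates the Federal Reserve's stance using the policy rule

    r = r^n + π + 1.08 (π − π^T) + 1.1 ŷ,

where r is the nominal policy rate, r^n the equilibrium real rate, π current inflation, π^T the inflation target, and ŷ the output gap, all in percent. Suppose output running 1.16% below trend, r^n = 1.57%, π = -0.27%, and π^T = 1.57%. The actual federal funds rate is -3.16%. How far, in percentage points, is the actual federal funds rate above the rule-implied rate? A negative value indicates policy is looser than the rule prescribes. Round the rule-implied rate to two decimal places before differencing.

-1.20 pp

Output 1.16% below potential → ŷ = -1.16.
r = 1.57 + (-0.27) + 1.08 × (-0.27 − 1.57) + 1.1 × (-1.16)
   = 1.57 − 0.27 − 1.9872 − 1.276 = -1.96
Deviation = -3.16 − (-1.96) = -1.20 pp.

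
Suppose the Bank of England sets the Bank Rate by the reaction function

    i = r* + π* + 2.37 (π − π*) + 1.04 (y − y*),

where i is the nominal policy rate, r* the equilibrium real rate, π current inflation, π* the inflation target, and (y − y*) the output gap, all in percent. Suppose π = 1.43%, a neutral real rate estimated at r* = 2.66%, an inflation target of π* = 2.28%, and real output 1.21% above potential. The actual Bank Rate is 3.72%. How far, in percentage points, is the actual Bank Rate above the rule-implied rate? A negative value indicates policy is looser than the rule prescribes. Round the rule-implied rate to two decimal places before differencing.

Output 1.21% above potential → (y − y*) = 1.21.
i = 2.66 + 2.28 + 2.37 × (1.43 − 2.28) + 1.04 × 1.21
   = 2.66 + 2.28 − 2.0145 + 1.2584 = 4.18
Deviation = 3.72 − 4.18 = -0.46 pp.

-0.46 pp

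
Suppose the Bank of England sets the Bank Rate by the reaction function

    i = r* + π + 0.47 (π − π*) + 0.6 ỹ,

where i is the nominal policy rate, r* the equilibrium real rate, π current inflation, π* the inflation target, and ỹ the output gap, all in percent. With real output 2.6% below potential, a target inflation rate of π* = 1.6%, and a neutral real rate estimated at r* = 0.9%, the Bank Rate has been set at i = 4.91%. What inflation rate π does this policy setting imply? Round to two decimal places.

4.30%

Output 2.6% below potential → ỹ = -2.6.
Collecting π: i = r* + (1 + 0.47) π − 0.47 π* + 0.6 ỹ
1.47 π = 4.91 − 0.9 + 0.47 × 1.6 − 0.6 × (-2.6) = 6.322
π = 6.322 / 1.47 = 4.30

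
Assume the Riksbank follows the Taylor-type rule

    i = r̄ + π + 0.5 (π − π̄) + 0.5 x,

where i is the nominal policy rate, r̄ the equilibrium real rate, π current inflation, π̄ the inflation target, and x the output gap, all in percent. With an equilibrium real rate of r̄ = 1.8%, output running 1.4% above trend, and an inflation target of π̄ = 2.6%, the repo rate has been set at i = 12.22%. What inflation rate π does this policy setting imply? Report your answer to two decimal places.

Output 1.4% above potential → x = 1.4.
Collecting π: i = r̄ + (1 + 0.5) π − 0.5 π̄ + 0.5 x
1.5 π = 12.22 − 1.8 + 0.5 × 2.6 − 0.5 × 1.4 = 11.02
π = 11.02 / 1.5 = 7.35

7.35%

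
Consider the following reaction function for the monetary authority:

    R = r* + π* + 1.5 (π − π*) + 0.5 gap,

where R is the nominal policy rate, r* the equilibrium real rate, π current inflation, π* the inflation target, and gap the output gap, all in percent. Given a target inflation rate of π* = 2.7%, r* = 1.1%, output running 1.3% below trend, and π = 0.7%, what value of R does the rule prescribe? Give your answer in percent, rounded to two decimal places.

Output 1.3% below potential → gap = -1.3.
R = 1.1 + 2.7 + 1.5 × (0.7 − 2.7) + 0.5 × (-1.3)
   = 1.1 + 2.7 − 3 − 0.65 = 0.15

0.15%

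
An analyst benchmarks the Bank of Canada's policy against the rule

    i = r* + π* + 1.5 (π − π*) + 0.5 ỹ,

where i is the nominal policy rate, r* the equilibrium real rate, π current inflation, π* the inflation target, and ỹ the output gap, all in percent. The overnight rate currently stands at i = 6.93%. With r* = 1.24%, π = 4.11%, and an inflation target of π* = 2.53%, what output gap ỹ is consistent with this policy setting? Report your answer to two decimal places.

1.58%

0.5 ỹ = 6.93 − 1.24 − 2.53 − 1.5 × (4.11 − 2.53) = 0.79
ỹ = 0.79 / 0.5 = 1.58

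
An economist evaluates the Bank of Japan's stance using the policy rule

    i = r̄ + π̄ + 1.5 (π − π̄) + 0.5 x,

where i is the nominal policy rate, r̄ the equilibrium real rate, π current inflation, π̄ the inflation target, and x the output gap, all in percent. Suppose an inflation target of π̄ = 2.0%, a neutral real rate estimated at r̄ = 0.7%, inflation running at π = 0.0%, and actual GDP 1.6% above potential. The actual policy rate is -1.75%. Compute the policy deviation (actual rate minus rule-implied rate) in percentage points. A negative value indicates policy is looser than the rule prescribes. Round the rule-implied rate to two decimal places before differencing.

-2.25 pp

Output 1.6% above potential → x = 1.6.
i = 0.7 + 2.0 + 1.5 × (0.0 − 2.0) + 0.5 × 1.6
   = 0.7 + 2 − 3 + 0.8 = 0.50
Deviation = -1.75 − 0.50 = -2.25 pp.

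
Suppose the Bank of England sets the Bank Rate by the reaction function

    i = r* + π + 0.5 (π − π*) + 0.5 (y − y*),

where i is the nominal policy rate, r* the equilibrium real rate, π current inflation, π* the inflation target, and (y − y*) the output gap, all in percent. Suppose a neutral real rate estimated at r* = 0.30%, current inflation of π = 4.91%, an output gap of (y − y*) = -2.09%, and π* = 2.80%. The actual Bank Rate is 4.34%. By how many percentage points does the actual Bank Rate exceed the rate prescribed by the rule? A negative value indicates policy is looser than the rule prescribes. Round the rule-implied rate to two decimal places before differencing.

i = 0.30 + 4.91 + 0.5 × (4.91 − 2.80) + 0.5 × (-2.09)
   = 0.30 + 4.91 + 1.055 − 1.045 = 5.22
Deviation = 4.34 − 5.22 = -0.88 pp.

-0.88 pp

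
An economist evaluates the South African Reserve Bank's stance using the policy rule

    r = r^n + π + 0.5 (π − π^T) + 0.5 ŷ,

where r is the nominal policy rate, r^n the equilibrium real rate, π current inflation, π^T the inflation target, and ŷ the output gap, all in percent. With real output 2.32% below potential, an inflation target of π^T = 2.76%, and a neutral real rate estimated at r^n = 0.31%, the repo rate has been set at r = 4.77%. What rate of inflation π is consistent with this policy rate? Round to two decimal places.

Output 2.32% below potential → ŷ = -2.32.
Collecting π: r = r^n + (1 + 0.5) π − 0.5 π^T + 0.5 ŷ
1.5 π = 4.77 − 0.31 + 0.5 × 2.76 − 0.5 × (-2.32) = 7
π = 7 / 1.5 = 4.67

4.67%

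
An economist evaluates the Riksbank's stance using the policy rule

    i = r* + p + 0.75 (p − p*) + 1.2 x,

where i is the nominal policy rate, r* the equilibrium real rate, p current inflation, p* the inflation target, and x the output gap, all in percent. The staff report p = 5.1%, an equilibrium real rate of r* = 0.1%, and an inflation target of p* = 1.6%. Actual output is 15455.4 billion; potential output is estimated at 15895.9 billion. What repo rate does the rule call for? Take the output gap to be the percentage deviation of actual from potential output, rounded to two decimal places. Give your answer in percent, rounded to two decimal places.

Output gap = 100 × (15455.4 − 15895.9) / 15895.9 = -2.77%.
i = 0.10 + 5.10 + 0.75 × (5.10 − 1.60) + 1.2 × (-2.77)
   = 0.10 + 5.1 + 2.625 − 3.324 = 4.50

4.50%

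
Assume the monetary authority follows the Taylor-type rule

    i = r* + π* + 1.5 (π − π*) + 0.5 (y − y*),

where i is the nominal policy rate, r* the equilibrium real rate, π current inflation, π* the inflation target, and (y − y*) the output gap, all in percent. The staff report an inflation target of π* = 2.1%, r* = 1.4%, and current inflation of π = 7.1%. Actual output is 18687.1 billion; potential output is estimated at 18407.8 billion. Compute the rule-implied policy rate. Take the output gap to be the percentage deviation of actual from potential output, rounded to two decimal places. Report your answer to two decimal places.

11.76%

Output gap = 100 × (18687.1 − 18407.8) / 18407.8 = 1.52%.
i = 1.40 + 2.10 + 1.5 × (7.10 − 2.10) + 0.5 × 1.52
   = 1.40 + 2.1 + 7.5 + 0.76 = 11.76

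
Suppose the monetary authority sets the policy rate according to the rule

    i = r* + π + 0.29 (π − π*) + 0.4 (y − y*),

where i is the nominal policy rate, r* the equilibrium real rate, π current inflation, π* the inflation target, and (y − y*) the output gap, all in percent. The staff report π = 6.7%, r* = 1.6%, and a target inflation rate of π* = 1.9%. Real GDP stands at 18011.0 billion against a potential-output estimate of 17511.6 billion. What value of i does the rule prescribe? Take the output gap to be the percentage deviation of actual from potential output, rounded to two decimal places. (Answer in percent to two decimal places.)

10.83%

Output gap = 100 × (18011.0 − 17511.6) / 17511.6 = 2.85%.
i = 1.60 + 6.70 + 0.29 × (6.70 − 1.90) + 0.4 × 2.85
   = 1.60 + 6.7 + 1.392 + 1.14 = 10.83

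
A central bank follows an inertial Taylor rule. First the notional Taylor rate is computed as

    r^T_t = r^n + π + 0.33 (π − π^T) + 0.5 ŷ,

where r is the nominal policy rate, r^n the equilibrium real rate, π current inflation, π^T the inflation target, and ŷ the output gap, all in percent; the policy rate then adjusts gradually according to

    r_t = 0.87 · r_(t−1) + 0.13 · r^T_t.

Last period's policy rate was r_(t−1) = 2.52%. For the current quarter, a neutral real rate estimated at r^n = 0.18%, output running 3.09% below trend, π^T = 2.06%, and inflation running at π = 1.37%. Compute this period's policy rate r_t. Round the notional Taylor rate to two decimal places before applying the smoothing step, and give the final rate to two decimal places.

Output 3.09% below potential → ŷ = -3.09.
r^T_t = 0.18 + 1.37 + 0.33 × (1.37 − 2.06) + 0.5 × (-3.09)
   = 0.18 + 1.37 − 0.2277 − 1.545 = -0.22
r_t = 0.87 × 2.52 + 0.13 × (-0.22) = 2.1924 − 0.0286 = 2.16

2.16%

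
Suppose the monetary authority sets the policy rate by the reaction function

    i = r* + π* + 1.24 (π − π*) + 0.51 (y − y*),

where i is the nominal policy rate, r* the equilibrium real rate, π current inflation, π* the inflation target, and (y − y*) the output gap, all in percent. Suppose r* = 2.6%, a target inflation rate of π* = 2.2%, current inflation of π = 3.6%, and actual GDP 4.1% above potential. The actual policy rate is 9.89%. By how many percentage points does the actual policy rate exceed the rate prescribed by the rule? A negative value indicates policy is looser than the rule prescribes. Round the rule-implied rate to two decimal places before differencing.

1.26 pp

Output 4.1% above potential → (y − y*) = 4.1.
i = 2.6 + 2.2 + 1.24 × (3.6 − 2.2) + 0.51 × 4.1
   = 2.6 + 2.2 + 1.736 + 2.091 = 8.63
Deviation = 9.89 − 8.63 = 1.26 pp.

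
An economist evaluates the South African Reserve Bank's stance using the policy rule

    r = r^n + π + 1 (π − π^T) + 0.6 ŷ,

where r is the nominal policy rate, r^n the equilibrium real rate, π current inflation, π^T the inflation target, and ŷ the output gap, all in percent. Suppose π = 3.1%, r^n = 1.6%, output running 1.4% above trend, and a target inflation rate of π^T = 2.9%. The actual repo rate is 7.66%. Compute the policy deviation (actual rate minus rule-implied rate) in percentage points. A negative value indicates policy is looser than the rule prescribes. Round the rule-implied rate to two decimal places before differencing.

1.92 pp

Output 1.4% above potential → ŷ = 1.4.
r = 1.6 + 3.1 + 1 × (3.1 − 2.9) + 0.6 × 1.4
   = 1.6 + 3.1 + 0.2 + 0.84 = 5.74
Deviation = 7.66 − 5.74 = 1.92 pp.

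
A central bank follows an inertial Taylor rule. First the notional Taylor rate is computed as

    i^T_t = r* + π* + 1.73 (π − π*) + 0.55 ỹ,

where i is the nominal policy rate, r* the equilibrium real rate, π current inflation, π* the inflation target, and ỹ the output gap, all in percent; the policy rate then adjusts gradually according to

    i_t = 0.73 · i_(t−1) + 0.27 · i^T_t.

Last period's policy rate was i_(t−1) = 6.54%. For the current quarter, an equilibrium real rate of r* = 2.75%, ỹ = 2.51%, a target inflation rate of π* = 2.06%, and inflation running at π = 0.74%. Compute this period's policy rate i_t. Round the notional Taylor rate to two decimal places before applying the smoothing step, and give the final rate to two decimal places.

5.83%

i^T_t = 2.75 + 2.06 + 1.73 × (0.74 − 2.06) + 0.55 × 2.51
   = 2.75 + 2.06 − 2.2836 + 1.3805 = 3.91
i_t = 0.73 × 6.54 + 0.27 × 3.91 = 4.7742 + 1.0557 = 5.83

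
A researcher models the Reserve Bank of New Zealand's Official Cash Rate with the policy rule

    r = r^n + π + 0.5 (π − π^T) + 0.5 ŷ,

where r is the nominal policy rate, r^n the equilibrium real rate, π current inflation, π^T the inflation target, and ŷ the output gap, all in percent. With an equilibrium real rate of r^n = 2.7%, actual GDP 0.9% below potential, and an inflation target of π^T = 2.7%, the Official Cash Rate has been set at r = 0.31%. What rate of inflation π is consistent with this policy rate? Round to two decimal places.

-0.39%

Output 0.9% below potential → ŷ = -0.9.
Collecting π: r = r^n + (1 + 0.5) π − 0.5 π^T + 0.5 ŷ
1.5 π = 0.31 − 2.7 + 0.5 × 2.7 − 0.5 × (-0.9) = -0.59
π = -0.59 / 1.5 = -0.39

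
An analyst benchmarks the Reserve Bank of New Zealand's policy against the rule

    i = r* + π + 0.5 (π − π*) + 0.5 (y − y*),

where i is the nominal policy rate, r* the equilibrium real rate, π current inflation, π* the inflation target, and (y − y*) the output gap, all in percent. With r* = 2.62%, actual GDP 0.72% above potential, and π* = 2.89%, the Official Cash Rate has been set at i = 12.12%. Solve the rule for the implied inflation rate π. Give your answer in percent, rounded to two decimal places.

Output 0.72% above potential → (y − y*) = 0.72.
Collecting π: i = r* + (1 + 0.5) π − 0.5 π* + 0.5 (y − y*)
1.5 π = 12.12 − 2.62 + 0.5 × 2.89 − 0.5 × 0.72 = 10.585
π = 10.585 / 1.5 = 7.06

7.06%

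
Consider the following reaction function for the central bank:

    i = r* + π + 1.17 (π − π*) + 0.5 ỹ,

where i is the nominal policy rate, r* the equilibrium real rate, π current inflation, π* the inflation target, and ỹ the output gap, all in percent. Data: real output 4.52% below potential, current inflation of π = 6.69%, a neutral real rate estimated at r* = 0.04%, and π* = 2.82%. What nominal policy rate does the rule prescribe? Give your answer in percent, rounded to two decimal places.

Output 4.52% below potential → ỹ = -4.52.
i = 0.04 + 6.69 + 1.17 × (6.69 − 2.82) + 0.5 × (-4.52)
   = 0.04 + 6.69 + 4.5279 − 2.26 = 9.00

9.00%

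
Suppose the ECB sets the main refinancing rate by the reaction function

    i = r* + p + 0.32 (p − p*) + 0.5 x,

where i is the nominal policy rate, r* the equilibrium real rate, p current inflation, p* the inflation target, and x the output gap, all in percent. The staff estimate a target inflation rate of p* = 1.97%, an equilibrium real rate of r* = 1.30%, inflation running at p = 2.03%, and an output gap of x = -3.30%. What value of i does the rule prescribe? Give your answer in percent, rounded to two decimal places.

1.70%

i = 1.30 + 2.03 + 0.32 × (2.03 − 1.97) + 0.5 × (-3.30)
   = 1.30 + 2.03 + 0.0192 − 1.65 = 1.70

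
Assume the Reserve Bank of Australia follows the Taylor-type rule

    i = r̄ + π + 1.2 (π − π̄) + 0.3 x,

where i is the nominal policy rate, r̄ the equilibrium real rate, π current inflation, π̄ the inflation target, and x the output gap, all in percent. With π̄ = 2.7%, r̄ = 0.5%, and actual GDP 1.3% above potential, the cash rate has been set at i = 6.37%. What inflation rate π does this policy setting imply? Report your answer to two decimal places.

3.96%

Output 1.3% above potential → x = 1.3.
Collecting π: i = r̄ + (1 + 1.2) π − 1.2 π̄ + 0.3 x
2.2 π = 6.37 − 0.5 + 1.2 × 2.7 − 0.3 × 1.3 = 8.72
π = 8.72 / 2.2 = 3.96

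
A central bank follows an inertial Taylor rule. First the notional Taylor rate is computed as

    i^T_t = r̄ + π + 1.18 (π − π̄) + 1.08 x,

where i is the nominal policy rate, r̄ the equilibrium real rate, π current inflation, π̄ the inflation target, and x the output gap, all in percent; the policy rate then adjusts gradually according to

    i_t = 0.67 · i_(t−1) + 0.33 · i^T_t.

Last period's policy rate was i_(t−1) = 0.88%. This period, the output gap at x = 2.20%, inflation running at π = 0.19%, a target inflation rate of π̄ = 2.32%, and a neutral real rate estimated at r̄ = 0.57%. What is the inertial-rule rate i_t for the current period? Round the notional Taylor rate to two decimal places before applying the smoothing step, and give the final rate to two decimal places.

0.79%

i^T_t = 0.57 + 0.19 + 1.18 × (0.19 − 2.32) + 1.08 × 2.20
   = 0.57 + 0.19 − 2.5134 + 2.376 = 0.62
i_t = 0.67 × 0.88 + 0.33 × 0.62 = 0.5896 + 0.2046 = 0.79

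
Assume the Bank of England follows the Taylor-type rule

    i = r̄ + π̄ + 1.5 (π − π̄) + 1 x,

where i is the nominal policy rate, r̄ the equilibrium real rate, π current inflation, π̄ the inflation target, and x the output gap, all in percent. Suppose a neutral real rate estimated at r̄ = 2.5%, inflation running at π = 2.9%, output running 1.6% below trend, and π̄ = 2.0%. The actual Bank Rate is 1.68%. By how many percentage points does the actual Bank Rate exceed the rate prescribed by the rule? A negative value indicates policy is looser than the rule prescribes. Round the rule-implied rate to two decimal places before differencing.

Output 1.6% below potential → x = -1.6.
i = 2.5 + 2.0 + 1.5 × (2.9 − 2.0) + 1 × (-1.6)
   = 2.5 + 2 + 1.35 − 1.6 = 4.25
Deviation = 1.68 − 4.25 = -2.57 pp.

-2.57 pp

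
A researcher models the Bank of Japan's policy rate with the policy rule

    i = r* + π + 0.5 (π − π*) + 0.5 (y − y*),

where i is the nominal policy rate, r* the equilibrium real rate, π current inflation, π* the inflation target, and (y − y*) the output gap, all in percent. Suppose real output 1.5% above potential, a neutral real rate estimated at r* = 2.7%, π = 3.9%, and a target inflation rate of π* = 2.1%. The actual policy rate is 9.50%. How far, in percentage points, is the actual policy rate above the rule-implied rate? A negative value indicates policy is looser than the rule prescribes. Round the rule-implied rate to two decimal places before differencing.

1.25 pp

Output 1.5% above potential → (y − y*) = 1.5.
i = 2.7 + 3.9 + 0.5 × (3.9 − 2.1) + 0.5 × 1.5
   = 2.7 + 3.9 + 0.9 + 0.75 = 8.25
Deviation = 9.50 − 8.25 = 1.25 pp.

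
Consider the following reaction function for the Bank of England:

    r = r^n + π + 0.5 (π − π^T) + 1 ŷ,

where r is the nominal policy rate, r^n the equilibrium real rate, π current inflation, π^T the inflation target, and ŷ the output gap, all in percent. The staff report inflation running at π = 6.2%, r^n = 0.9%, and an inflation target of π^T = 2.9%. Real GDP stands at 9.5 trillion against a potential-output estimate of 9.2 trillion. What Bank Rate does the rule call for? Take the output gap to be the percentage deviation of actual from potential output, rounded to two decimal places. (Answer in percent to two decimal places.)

Output gap = 100 × (9.5 − 9.2) / 9.2 = 3.26%.
r = 0.90 + 6.20 + 0.5 × (6.20 − 2.90) + 1 × 3.26
   = 0.90 + 6.2 + 1.65 + 3.26 = 12.01

12.01%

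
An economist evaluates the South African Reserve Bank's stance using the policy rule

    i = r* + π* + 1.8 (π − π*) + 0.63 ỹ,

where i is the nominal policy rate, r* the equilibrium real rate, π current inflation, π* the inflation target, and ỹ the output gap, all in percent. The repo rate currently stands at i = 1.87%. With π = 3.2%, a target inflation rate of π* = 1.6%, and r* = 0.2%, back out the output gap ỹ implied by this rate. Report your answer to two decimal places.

-4.46%

0.63 ỹ = 1.87 − 0.2 − 1.6 − 1.8 × (3.2 − 1.6) = -2.81
ỹ = -2.81 / 0.63 = -4.46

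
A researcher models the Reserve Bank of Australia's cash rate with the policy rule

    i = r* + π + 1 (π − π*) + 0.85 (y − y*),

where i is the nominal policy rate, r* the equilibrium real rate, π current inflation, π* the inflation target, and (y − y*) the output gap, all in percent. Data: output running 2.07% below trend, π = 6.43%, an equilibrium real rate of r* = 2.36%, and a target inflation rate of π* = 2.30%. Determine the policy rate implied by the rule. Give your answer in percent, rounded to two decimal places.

Output 2.07% below potential → (y − y*) = -2.07.
i = 2.36 + 6.43 + 1 × (6.43 − 2.30) + 0.85 × (-2.07)
   = 2.36 + 6.43 + 4.13 − 1.7595 = 11.16

11.16%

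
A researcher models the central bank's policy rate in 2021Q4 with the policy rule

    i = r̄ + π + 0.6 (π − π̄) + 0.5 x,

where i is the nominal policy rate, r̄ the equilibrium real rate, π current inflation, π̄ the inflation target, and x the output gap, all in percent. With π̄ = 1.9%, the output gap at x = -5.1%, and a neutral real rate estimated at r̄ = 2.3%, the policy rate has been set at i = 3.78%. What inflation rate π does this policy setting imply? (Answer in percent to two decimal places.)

Collecting π: i = r̄ + (1 + 0.6) π − 0.6 π̄ + 0.5 x
1.6 π = 3.78 − 2.3 + 0.6 × 1.9 − 0.5 × (-5.1) = 5.17
π = 5.17 / 1.6 = 3.23

3.23%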